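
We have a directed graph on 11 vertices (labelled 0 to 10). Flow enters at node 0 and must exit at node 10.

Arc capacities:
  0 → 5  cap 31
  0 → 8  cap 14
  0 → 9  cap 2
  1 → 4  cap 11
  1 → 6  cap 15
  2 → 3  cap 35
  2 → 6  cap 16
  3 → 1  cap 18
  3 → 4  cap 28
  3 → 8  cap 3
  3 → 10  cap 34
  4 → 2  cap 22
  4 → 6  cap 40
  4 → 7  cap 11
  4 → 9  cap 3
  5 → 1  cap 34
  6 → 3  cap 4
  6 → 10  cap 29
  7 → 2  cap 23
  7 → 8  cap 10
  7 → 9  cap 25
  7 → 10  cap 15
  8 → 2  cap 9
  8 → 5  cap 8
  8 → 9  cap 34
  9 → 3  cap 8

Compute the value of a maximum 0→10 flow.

augment #1: 0→9→3→10 bottleneck 2, total now 2
augment #2: 0→5→1→6→10 bottleneck 15, total now 17
augment #3: 0→8→2→3→10 bottleneck 9, total now 26
augment #4: 0→8→9→3→10 bottleneck 5, total now 31
augment #5: 0→5→1→4→6→10 bottleneck 11, total now 42

Maximum flow value: 42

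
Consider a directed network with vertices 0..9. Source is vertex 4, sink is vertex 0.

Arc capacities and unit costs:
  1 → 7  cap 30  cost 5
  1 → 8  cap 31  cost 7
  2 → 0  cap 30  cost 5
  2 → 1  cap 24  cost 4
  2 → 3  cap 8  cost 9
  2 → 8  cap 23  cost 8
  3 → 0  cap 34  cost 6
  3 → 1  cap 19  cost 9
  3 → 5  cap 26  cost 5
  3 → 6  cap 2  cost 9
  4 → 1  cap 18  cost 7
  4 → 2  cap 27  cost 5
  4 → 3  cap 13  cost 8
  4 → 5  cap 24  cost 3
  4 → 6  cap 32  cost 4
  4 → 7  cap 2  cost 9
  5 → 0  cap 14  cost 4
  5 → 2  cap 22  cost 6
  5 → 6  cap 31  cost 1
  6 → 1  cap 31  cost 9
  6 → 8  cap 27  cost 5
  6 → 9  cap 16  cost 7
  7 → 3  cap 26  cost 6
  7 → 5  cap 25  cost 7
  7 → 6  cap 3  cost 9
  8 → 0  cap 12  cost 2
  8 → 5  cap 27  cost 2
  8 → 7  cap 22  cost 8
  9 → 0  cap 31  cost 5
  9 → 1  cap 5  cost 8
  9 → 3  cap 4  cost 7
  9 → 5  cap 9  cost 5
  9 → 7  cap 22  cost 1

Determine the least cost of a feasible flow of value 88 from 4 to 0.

Minimum cost for 88 units: 1046

shortest-cost path #1: 4→5→0 push 14 @ unit cost 7 (adds 98)
shortest-cost path #2: 4→2→0 push 27 @ unit cost 10 (adds 270)
shortest-cost path #3: 4→6→8→0 push 12 @ unit cost 11 (adds 132)
shortest-cost path #4: 4→5→2→0 push 3 @ unit cost 14 (adds 42)
shortest-cost path #5: 4→3→0 push 13 @ unit cost 14 (adds 182)
shortest-cost path #6: 4→6→9→0 push 16 @ unit cost 16 (adds 256)
shortest-cost path #7: 4→7→3→0 push 2 @ unit cost 21 (adds 42)
shortest-cost path #8: 4→5→2→3→0 push 1 @ unit cost 24 (adds 24)
total cost = 1046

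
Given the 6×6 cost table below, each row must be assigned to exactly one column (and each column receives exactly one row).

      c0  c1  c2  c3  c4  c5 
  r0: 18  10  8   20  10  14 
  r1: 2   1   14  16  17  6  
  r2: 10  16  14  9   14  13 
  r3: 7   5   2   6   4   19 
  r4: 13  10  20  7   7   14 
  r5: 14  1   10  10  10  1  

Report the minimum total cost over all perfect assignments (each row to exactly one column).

Minimum assignment cost: 31

one of 3 optimal assignments: row0→col1 (cost 10), row1→col0 (cost 2), row2→col3 (cost 9), row3→col2 (cost 2), row4→col4 (cost 7), row5→col5 (cost 1)
total = 10 + 2 + 9 + 2 + 7 + 1 = 31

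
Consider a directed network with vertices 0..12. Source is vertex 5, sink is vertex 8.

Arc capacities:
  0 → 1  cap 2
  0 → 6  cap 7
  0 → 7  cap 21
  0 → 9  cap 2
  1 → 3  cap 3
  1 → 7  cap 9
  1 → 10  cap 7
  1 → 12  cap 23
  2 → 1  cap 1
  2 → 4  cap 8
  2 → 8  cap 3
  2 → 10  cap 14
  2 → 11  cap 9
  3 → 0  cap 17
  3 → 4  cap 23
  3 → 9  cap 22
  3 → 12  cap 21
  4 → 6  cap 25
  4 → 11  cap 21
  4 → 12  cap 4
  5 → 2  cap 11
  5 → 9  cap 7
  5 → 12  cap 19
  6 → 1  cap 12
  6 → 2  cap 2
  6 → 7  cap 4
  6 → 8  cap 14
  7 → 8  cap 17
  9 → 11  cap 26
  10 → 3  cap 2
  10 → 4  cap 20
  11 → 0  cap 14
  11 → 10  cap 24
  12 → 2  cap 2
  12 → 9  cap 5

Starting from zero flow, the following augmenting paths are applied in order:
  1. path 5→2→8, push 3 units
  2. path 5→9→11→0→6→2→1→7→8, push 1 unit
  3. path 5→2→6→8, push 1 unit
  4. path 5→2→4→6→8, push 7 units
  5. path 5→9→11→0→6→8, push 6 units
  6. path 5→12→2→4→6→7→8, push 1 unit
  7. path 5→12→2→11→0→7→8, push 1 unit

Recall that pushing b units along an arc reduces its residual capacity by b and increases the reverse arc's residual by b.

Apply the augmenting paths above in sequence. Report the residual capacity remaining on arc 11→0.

after path 1 (5→2→8, push 3): res(11,0)=14
after path 2 (5→9→11→0→6→2→1→7→8, push 1): res(11,0)=13
after path 3 (5→2→6→8, push 1): res(11,0)=13
after path 4 (5→2→4→6→8, push 7): res(11,0)=13
after path 5 (5→9→11→0→6→8, push 6): res(11,0)=7
after path 6 (5→12→2→4→6→7→8, push 1): res(11,0)=7
after path 7 (5→12→2→11→0→7→8, push 1): res(11,0)=6

Residual capacity of (11,0): 6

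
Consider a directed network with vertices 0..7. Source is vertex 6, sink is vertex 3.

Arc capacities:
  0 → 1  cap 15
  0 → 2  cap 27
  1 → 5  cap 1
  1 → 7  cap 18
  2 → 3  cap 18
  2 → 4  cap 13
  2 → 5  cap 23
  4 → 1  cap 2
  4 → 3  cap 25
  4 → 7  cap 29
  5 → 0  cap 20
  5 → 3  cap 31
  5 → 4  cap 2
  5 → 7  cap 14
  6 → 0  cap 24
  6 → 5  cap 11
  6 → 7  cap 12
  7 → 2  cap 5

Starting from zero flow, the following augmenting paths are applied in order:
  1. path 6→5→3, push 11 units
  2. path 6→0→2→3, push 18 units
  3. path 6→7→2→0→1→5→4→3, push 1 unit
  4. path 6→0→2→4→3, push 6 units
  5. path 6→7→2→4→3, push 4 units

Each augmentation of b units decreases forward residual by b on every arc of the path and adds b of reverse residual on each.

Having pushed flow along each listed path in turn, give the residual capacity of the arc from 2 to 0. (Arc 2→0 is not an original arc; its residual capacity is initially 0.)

after path 1 (6→5→3, push 11): res(2,0)=0
after path 2 (6→0→2→3, push 18): res(2,0)=18
after path 3 (6→7→2→0→1→5→4→3, push 1): res(2,0)=17
after path 4 (6→0→2→4→3, push 6): res(2,0)=23
after path 5 (6→7→2→4→3, push 4): res(2,0)=23

Residual capacity of (2,0): 23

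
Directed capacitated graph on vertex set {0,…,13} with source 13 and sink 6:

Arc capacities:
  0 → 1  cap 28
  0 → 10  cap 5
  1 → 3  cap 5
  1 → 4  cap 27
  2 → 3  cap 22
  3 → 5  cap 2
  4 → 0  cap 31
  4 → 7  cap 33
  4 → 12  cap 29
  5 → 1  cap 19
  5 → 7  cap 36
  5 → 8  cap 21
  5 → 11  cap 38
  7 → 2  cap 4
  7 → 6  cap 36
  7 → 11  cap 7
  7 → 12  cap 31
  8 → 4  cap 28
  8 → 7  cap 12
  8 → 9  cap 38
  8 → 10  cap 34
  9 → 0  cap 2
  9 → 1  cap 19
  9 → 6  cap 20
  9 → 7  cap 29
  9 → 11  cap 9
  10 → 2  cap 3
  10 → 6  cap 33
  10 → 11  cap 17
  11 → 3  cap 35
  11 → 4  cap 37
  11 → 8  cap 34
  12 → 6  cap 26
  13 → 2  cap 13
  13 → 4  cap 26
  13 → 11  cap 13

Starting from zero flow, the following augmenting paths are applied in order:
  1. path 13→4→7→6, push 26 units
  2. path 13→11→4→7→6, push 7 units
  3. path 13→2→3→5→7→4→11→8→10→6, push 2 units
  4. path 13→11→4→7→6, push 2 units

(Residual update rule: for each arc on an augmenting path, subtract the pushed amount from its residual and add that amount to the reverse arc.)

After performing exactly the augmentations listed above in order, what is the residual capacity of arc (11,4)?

after path 1 (13→4→7→6, push 26): res(11,4)=37
after path 2 (13→11→4→7→6, push 7): res(11,4)=30
after path 3 (13→2→3→5→7→4→11→8→10→6, push 2): res(11,4)=32
after path 4 (13→11→4→7→6, push 2): res(11,4)=30

Residual capacity of (11,4): 30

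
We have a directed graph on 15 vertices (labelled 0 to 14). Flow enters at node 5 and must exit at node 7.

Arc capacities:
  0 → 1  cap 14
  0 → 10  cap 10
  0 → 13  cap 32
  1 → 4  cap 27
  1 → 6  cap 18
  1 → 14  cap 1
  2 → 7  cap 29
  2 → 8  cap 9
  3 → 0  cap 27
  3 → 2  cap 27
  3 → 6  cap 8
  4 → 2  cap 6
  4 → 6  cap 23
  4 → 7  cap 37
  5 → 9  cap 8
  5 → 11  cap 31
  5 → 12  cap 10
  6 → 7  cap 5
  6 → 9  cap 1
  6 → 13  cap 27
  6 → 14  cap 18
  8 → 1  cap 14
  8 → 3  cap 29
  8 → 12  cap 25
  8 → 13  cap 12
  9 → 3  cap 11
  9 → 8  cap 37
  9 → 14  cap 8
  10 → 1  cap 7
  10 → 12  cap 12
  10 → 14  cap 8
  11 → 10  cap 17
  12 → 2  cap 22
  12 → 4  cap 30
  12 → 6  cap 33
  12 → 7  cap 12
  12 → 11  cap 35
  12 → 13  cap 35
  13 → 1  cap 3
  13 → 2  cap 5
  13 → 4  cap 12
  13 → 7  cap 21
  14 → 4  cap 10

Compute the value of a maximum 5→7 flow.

augment #1: 5→12→7 bottleneck 10, total now 10
augment #2: 5→9→3→2→7 bottleneck 8, total now 18
augment #3: 5→11→10→12→7 bottleneck 2, total now 20
augment #4: 5→11→10→1→4→7 bottleneck 7, total now 27
augment #5: 5→11→10→12→2→7 bottleneck 8, total now 35

Maximum flow value: 35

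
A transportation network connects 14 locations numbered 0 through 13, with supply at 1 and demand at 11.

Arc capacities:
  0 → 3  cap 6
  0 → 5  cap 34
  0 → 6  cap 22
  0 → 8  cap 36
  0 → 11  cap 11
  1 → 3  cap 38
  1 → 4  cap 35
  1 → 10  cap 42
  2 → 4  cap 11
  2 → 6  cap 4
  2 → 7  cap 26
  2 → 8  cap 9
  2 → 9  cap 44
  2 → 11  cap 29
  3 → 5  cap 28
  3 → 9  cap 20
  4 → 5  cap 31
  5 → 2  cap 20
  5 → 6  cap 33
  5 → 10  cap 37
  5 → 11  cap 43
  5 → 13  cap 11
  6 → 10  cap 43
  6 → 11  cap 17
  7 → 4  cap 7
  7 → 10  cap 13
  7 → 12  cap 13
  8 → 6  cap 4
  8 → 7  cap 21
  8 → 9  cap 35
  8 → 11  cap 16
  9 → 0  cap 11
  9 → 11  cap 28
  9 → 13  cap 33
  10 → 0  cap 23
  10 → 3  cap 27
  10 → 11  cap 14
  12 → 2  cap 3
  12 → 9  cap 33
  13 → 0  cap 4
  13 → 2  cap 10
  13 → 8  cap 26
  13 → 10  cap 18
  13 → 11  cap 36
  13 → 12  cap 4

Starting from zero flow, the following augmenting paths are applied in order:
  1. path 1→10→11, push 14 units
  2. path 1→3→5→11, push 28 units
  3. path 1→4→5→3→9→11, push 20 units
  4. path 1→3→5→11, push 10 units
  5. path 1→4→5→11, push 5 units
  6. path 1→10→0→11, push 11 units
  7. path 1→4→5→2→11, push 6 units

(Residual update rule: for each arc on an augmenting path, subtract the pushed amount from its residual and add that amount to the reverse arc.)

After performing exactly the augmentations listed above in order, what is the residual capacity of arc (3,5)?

Residual capacity of (3,5): 10

after path 1 (1→10→11, push 14): res(3,5)=28
after path 2 (1→3→5→11, push 28): res(3,5)=0
after path 3 (1→4→5→3→9→11, push 20): res(3,5)=20
after path 4 (1→3→5→11, push 10): res(3,5)=10
after path 5 (1→4→5→11, push 5): res(3,5)=10
after path 6 (1→10→0→11, push 11): res(3,5)=10
after path 7 (1→4→5→2→11, push 6): res(3,5)=10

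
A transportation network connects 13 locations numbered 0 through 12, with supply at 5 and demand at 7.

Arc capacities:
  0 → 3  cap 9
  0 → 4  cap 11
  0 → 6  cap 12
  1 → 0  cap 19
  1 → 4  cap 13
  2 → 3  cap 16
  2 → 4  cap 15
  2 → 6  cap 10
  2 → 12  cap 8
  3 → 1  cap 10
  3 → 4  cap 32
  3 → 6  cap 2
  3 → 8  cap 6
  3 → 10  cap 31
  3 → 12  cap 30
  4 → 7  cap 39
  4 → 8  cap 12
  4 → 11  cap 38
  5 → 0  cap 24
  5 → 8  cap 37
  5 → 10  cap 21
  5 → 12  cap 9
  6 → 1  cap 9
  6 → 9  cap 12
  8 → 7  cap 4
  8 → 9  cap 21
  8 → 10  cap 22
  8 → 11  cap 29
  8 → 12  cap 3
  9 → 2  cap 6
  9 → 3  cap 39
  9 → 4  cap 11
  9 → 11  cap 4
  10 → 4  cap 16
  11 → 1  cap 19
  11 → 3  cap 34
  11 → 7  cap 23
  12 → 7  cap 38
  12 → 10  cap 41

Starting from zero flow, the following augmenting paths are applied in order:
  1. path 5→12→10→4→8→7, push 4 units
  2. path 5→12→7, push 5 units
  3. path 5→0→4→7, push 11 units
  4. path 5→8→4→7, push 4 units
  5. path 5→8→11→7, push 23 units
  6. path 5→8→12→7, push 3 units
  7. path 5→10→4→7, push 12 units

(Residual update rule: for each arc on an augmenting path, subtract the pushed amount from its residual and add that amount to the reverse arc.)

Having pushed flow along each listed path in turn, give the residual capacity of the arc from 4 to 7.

after path 1 (5→12→10→4→8→7, push 4): res(4,7)=39
after path 2 (5→12→7, push 5): res(4,7)=39
after path 3 (5→0→4→7, push 11): res(4,7)=28
after path 4 (5→8→4→7, push 4): res(4,7)=24
after path 5 (5→8→11→7, push 23): res(4,7)=24
after path 6 (5→8→12→7, push 3): res(4,7)=24
after path 7 (5→10→4→7, push 12): res(4,7)=12

Residual capacity of (4,7): 12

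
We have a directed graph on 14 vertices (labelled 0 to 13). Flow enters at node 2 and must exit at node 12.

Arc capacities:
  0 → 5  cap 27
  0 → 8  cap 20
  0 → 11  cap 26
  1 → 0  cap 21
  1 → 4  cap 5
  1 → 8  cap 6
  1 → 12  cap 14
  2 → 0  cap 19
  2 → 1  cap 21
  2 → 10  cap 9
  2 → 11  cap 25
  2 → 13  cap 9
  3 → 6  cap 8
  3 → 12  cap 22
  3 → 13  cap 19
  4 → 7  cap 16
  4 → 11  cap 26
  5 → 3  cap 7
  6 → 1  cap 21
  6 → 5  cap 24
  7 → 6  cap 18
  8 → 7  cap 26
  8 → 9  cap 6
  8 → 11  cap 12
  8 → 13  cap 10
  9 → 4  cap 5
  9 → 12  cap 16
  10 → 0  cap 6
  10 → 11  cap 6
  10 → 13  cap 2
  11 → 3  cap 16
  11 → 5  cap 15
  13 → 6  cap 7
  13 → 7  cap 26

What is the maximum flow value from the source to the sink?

Maximum flow value: 42

augment #1: 2→1→12 bottleneck 14, total now 14
augment #2: 2→11→3→12 bottleneck 16, total now 30
augment #3: 2→0→5→3→12 bottleneck 6, total now 36
augment #4: 2→0→8→9→12 bottleneck 6, total now 42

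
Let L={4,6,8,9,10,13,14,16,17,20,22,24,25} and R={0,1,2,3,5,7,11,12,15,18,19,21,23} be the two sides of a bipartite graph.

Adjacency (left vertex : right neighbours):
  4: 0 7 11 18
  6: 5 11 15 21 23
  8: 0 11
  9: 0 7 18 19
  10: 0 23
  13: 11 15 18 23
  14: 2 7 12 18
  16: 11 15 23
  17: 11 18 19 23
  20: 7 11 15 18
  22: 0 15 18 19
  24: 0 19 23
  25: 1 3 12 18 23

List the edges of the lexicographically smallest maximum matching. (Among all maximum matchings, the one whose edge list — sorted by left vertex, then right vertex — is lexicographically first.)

|M| = 10 (so the lex-smallest maximum matching has 10 edges)
process left vertices in ascending order; for each, take the smallest-labelled available neighbour that still permits 10 edges overall, or leave it unmatched if none does
lex-smallest matching: {4-0, 6-5, 8-11, 9-7, 10-23, 13-15, 14-2, 17-18, 22-19, 25-1}

Lex-smallest maximum matching: {(4,0), (6,5), (8,11), (9,7), (10,23), (13,15), (14,2), (17,18), (22,19), (25,1)}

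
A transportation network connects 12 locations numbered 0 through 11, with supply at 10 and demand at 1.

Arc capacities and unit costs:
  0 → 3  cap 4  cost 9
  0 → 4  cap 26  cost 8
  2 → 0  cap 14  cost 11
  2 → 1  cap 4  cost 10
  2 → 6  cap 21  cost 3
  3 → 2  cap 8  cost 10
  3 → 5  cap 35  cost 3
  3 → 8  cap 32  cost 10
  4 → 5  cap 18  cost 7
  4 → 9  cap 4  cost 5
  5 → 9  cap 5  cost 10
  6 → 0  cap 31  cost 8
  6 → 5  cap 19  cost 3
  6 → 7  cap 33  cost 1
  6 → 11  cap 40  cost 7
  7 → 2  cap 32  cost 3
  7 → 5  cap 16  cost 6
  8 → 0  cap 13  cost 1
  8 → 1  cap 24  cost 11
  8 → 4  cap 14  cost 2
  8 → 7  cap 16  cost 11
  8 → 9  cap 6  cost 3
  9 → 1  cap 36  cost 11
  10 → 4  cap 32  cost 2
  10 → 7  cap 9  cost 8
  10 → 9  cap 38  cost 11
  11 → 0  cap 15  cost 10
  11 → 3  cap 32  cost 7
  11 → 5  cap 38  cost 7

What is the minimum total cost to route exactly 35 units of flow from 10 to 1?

shortest-cost path #1: 10→4→9→1 push 4 @ unit cost 18 (adds 72)
shortest-cost path #2: 10→7→2→1 push 4 @ unit cost 21 (adds 84)
shortest-cost path #3: 10→9→1 push 27 @ unit cost 22 (adds 594)
total cost = 750

Minimum cost for 35 units: 750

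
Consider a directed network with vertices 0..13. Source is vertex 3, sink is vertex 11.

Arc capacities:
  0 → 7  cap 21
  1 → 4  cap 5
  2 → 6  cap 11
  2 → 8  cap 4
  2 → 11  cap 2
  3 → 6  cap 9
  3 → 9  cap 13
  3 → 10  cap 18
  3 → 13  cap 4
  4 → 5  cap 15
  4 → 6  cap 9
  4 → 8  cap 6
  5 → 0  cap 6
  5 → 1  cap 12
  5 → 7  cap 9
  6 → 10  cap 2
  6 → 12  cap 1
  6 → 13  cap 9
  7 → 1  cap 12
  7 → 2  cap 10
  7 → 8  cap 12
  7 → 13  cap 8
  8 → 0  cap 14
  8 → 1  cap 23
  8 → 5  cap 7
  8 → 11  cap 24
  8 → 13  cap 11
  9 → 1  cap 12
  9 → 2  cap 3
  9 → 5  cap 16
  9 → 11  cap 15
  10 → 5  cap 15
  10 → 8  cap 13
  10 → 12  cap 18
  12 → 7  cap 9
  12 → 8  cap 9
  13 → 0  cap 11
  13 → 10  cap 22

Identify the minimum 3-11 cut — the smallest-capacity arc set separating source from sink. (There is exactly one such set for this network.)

Min-cut arcs: {(2,11), (3,9), (8,11)} (total capacity 39)

augment #1: 3→9→11 push 13
augment #2: 3→10→8→11 push 13
augment #3: 3→6→12→8→11 push 1
augment #4: 3→10→12→8→11 push 5
augment #5: 3→6→10→12→8→11 push 2
augment #6: 3→13→0→7→2→11 push 2
augment #7: 3→13→0→7→8→11 push 2
augment #8: 3→6→13→0→7→8→11 push 1
max flow = 39; residual-reachable set from 3 gives S-side
cut edges (S→T): {(2,11), (3,9), (8,11)} total cap 39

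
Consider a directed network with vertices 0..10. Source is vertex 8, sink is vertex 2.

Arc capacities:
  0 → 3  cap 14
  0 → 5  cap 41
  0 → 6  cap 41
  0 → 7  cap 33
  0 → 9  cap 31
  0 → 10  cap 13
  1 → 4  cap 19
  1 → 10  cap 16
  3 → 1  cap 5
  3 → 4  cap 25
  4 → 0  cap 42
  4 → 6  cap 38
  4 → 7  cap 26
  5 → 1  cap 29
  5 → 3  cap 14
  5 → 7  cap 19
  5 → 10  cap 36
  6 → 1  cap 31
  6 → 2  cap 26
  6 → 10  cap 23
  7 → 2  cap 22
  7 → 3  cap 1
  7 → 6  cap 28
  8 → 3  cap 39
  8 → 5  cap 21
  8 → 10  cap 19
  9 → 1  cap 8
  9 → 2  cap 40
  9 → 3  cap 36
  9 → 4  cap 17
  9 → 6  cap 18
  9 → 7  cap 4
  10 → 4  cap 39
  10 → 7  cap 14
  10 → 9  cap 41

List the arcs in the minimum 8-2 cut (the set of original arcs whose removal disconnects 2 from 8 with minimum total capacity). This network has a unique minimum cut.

augment #1: 8→5→7→2 push 19
augment #2: 8→10→7→2 push 3
augment #3: 8→10→9→2 push 16
augment #4: 8→3→4→6→2 push 25
augment #5: 8→5→10→9→2 push 2
augment #6: 8→3→1→4→6→2 push 1
augment #7: 8→3→1→10→9→2 push 4
max flow = 70; residual-reachable set from 8 gives S-side
cut edges (S→T): {(3,1), (3,4), (8,5), (8,10)} total cap 70

Min-cut arcs: {(3,1), (3,4), (8,5), (8,10)} (total capacity 70)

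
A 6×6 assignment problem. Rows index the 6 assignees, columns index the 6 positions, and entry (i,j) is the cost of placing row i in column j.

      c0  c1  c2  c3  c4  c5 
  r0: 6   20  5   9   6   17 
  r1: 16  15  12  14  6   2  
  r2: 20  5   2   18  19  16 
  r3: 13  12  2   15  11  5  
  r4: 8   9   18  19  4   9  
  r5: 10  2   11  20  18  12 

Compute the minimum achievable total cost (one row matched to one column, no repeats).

optimal assignment: row0→col0 (cost 6), row1→col5 (cost 2), row2→col2 (cost 2), row3→col3 (cost 15), row4→col4 (cost 4), row5→col1 (cost 2)
total = 6 + 2 + 2 + 15 + 4 + 2 = 31

Minimum assignment cost: 31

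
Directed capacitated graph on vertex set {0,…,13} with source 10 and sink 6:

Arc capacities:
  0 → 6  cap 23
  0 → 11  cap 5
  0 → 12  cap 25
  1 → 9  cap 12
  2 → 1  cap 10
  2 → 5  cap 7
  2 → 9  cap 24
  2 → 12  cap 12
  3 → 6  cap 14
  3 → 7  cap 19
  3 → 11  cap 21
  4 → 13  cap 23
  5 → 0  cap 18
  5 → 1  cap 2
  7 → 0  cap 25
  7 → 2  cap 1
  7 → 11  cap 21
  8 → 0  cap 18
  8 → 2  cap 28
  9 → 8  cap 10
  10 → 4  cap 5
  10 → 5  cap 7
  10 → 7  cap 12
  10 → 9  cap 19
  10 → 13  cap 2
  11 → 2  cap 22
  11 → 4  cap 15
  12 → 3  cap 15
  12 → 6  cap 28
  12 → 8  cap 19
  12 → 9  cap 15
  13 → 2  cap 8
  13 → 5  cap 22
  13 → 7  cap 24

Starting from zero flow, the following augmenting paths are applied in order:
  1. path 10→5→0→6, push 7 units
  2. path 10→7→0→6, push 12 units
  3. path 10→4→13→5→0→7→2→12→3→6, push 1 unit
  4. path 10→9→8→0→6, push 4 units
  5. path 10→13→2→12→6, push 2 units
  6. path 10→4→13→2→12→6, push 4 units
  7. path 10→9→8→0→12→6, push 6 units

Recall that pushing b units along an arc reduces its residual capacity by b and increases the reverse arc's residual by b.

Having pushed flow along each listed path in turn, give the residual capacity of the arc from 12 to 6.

Residual capacity of (12,6): 16

after path 1 (10→5→0→6, push 7): res(12,6)=28
after path 2 (10→7→0→6, push 12): res(12,6)=28
after path 3 (10→4→13→5→0→7→2→12→3→6, push 1): res(12,6)=28
after path 4 (10→9→8→0→6, push 4): res(12,6)=28
after path 5 (10→13→2→12→6, push 2): res(12,6)=26
after path 6 (10→4→13→2→12→6, push 4): res(12,6)=22
after path 7 (10→9→8→0→12→6, push 6): res(12,6)=16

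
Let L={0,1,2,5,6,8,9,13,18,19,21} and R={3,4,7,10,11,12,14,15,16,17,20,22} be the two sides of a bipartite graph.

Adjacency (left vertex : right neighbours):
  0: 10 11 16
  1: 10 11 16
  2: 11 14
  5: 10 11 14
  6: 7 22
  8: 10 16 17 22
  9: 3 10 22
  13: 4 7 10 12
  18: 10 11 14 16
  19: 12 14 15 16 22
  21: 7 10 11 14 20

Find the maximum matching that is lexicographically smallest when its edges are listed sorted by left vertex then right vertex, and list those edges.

Lex-smallest maximum matching: {(0,10), (1,11), (2,14), (6,7), (8,17), (9,3), (13,4), (18,16), (19,12), (21,20)}

|M| = 10 (so the lex-smallest maximum matching has 10 edges)
process left vertices in ascending order; for each, take the smallest-labelled available neighbour that still permits 10 edges overall, or leave it unmatched if none does
lex-smallest matching: {0-10, 1-11, 2-14, 6-7, 8-17, 9-3, 13-4, 18-16, 19-12, 21-20}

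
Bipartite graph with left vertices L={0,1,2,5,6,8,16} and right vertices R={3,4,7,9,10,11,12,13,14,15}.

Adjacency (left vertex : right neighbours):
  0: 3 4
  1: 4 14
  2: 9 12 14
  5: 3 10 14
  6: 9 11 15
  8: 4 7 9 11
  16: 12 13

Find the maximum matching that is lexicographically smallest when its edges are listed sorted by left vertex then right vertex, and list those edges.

|M| = 7 (so the lex-smallest maximum matching has 7 edges)
process left vertices in ascending order; for each, take the smallest-labelled available neighbour that still permits 7 edges overall, or leave it unmatched if none does
lex-smallest matching: {0-3, 1-4, 2-9, 5-10, 6-11, 8-7, 16-12}

Lex-smallest maximum matching: {(0,3), (1,4), (2,9), (5,10), (6,11), (8,7), (16,12)}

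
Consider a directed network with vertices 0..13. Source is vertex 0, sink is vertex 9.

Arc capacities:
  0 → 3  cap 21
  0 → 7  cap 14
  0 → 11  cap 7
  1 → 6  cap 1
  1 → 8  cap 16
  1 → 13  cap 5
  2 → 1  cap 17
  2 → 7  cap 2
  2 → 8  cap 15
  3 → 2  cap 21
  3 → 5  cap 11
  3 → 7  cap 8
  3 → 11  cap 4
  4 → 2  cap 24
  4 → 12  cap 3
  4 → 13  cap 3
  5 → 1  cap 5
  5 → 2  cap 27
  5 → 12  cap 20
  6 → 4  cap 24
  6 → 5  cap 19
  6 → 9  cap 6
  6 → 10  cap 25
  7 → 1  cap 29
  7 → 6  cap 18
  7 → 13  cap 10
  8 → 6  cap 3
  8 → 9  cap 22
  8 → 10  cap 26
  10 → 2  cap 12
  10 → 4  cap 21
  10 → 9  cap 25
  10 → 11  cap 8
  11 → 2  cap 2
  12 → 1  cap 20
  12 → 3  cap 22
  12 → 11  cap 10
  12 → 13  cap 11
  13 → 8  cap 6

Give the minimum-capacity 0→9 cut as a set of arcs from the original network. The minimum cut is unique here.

augment #1: 0→7→6→9 push 6
augment #2: 0→3→2→8→9 push 15
augment #3: 0→7→1→8→9 push 7
augment #4: 0→7→6→10→9 push 1
augment #5: 0→3→7→6→10→9 push 6
augment #6: 0→11→2→1→6→10→9 push 1
augment #7: 0→11→2→1→8→10→9 push 1
max flow = 37; residual-reachable set from 0 gives S-side
cut edges (S→T): {(0,3), (0,7), (11,2)} total cap 37

Min-cut arcs: {(0,3), (0,7), (11,2)} (total capacity 37)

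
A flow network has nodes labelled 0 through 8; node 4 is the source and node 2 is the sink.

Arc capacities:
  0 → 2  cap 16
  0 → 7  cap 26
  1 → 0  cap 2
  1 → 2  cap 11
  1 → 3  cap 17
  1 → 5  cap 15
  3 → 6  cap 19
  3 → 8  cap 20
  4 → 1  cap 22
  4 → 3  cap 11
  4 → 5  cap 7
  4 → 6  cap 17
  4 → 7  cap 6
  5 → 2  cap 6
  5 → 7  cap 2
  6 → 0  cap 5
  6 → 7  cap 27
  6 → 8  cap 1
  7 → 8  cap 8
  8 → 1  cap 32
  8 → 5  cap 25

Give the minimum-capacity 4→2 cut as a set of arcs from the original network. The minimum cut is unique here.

Min-cut arcs: {(1,0), (1,2), (5,2), (6,0)} (total capacity 24)

augment #1: 4→1→2 push 11
augment #2: 4→5→2 push 6
augment #3: 4→1→0→2 push 2
augment #4: 4→6→0→2 push 5
max flow = 24; residual-reachable set from 4 gives S-side
cut edges (S→T): {(1,0), (1,2), (5,2), (6,0)} total cap 24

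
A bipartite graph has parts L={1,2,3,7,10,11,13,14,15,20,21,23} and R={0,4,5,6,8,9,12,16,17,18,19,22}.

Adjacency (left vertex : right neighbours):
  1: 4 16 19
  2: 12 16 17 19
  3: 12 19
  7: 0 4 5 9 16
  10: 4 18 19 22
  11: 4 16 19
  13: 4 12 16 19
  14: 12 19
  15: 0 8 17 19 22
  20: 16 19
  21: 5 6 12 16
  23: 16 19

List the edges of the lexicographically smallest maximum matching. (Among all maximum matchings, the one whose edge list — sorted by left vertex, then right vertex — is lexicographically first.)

|M| = 9 (so the lex-smallest maximum matching has 9 edges)
process left vertices in ascending order; for each, take the smallest-labelled available neighbour that still permits 9 edges overall, or leave it unmatched if none does
lex-smallest matching: {1-4, 2-17, 3-12, 7-0, 10-18, 11-16, 13-19, 15-8, 21-5}

Lex-smallest maximum matching: {(1,4), (2,17), (3,12), (7,0), (10,18), (11,16), (13,19), (15,8), (21,5)}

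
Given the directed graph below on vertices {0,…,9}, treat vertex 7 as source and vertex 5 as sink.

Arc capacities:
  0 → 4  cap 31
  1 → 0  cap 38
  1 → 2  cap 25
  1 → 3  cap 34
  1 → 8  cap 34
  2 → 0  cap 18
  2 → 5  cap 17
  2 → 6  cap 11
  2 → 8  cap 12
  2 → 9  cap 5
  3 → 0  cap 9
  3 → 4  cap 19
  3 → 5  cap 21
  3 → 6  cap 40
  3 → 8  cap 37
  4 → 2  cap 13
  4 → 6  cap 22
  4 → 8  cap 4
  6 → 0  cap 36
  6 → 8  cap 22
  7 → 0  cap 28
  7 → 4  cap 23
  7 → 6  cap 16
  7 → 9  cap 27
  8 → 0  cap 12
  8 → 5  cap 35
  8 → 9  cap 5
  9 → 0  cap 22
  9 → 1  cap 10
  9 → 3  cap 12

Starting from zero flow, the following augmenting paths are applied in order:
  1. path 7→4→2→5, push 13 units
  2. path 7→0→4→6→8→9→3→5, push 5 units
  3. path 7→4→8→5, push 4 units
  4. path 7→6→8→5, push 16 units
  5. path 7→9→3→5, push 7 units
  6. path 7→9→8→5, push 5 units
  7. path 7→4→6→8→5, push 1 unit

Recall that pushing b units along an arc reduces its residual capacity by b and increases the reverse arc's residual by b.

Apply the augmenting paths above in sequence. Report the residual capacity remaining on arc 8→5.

Residual capacity of (8,5): 9

after path 1 (7→4→2→5, push 13): res(8,5)=35
after path 2 (7→0→4→6→8→9→3→5, push 5): res(8,5)=35
after path 3 (7→4→8→5, push 4): res(8,5)=31
after path 4 (7→6→8→5, push 16): res(8,5)=15
after path 5 (7→9→3→5, push 7): res(8,5)=15
after path 6 (7→9→8→5, push 5): res(8,5)=10
after path 7 (7→4→6→8→5, push 1): res(8,5)=9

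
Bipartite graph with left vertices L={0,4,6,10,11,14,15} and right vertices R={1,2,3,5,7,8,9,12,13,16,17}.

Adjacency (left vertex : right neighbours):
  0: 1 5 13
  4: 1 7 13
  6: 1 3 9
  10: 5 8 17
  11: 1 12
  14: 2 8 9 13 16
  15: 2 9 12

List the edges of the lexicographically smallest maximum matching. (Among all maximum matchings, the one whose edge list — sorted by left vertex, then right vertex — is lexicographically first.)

|M| = 7 (so the lex-smallest maximum matching has 7 edges)
process left vertices in ascending order; for each, take the smallest-labelled available neighbour that still permits 7 edges overall, or leave it unmatched if none does
lex-smallest matching: {0-1, 4-7, 6-3, 10-5, 11-12, 14-2, 15-9}

Lex-smallest maximum matching: {(0,1), (4,7), (6,3), (10,5), (11,12), (14,2), (15,9)}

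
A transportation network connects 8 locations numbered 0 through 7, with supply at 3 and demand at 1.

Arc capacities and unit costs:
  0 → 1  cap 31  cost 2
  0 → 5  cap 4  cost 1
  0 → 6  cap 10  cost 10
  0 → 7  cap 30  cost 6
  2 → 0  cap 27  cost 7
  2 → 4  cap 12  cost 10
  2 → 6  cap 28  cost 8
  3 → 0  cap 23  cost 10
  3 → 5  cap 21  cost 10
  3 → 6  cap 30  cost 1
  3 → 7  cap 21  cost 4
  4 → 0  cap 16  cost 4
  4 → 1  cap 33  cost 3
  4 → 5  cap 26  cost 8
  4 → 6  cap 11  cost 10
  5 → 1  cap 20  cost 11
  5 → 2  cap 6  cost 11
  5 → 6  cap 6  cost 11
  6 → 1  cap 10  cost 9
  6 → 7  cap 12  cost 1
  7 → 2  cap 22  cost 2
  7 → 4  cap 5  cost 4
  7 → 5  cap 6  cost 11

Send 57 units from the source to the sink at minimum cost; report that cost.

shortest-cost path #1: 3→6→7→4→1 push 5 @ unit cost 9 (adds 45)
shortest-cost path #2: 3→6→1 push 10 @ unit cost 10 (adds 100)
shortest-cost path #3: 3→0→1 push 23 @ unit cost 12 (adds 276)
shortest-cost path #4: 3→6→7→2→0→1 push 7 @ unit cost 13 (adds 91)
shortest-cost path #5: 3→7→2→0→1 push 1 @ unit cost 15 (adds 15)
shortest-cost path #6: 3→7→2→4→1 push 11 @ unit cost 19 (adds 209)
total cost = 736

Minimum cost for 57 units: 736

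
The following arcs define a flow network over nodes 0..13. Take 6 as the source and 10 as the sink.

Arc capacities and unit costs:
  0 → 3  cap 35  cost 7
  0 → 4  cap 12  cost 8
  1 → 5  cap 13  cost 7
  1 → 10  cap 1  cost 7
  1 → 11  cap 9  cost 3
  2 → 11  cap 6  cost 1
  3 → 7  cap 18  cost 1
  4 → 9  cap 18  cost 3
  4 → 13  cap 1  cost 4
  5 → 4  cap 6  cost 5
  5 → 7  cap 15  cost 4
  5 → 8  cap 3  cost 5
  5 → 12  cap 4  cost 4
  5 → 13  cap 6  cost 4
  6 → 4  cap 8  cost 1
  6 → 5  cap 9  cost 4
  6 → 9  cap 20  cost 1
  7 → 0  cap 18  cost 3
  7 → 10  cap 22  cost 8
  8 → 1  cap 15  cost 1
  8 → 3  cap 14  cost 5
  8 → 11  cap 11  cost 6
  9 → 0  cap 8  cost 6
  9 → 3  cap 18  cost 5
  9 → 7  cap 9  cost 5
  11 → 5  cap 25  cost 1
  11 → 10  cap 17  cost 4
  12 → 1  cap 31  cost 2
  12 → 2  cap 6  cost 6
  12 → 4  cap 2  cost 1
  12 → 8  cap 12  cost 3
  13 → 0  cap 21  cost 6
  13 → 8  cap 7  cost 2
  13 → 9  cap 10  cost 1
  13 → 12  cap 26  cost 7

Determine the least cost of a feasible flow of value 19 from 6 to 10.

Minimum cost for 19 units: 276

shortest-cost path #1: 6→9→7→10 push 9 @ unit cost 14 (adds 126)
shortest-cost path #2: 6→9→3→7→10 push 10 @ unit cost 15 (adds 150)
total cost = 276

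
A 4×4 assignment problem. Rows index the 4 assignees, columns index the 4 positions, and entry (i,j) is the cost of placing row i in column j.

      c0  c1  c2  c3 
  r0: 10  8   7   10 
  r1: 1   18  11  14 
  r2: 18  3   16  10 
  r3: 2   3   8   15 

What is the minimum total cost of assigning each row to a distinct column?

Minimum assignment cost: 21

optimal assignment: row0→col2 (cost 7), row1→col0 (cost 1), row2→col3 (cost 10), row3→col1 (cost 3)
total = 7 + 1 + 10 + 3 = 21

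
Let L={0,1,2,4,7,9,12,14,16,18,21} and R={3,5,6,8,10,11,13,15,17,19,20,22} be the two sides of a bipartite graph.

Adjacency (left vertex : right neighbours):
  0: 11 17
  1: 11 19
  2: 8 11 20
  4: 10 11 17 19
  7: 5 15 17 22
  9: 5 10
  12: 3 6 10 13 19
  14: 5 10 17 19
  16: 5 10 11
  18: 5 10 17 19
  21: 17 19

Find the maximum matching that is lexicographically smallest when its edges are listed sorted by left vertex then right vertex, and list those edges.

|M| = 8 (so the lex-smallest maximum matching has 8 edges)
process left vertices in ascending order; for each, take the smallest-labelled available neighbour that still permits 8 edges overall, or leave it unmatched if none does
lex-smallest matching: {0-11, 1-19, 2-8, 4-10, 7-15, 9-5, 12-3, 14-17}

Lex-smallest maximum matching: {(0,11), (1,19), (2,8), (4,10), (7,15), (9,5), (12,3), (14,17)}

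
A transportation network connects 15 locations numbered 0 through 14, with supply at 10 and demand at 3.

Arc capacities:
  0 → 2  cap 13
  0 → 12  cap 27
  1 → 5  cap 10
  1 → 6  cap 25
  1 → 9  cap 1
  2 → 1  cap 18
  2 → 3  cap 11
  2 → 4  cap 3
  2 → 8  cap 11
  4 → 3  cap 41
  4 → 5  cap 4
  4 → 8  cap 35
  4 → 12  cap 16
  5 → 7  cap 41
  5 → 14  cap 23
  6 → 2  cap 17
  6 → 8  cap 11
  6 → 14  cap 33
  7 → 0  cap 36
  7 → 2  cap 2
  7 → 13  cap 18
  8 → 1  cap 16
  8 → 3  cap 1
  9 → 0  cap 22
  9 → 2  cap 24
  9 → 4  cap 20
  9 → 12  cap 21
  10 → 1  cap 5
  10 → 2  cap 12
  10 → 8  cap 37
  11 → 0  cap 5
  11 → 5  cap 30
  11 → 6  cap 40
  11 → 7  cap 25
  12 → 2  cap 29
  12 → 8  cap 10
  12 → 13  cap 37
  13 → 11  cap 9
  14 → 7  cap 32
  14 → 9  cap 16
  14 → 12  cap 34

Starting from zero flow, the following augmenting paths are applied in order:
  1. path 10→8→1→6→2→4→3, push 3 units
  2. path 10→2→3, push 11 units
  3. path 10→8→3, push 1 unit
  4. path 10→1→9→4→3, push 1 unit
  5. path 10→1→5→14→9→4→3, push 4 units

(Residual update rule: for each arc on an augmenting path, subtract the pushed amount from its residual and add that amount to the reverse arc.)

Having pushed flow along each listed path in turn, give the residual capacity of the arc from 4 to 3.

after path 1 (10→8→1→6→2→4→3, push 3): res(4,3)=38
after path 2 (10→2→3, push 11): res(4,3)=38
after path 3 (10→8→3, push 1): res(4,3)=38
after path 4 (10→1→9→4→3, push 1): res(4,3)=37
after path 5 (10→1→5→14→9→4→3, push 4): res(4,3)=33

Residual capacity of (4,3): 33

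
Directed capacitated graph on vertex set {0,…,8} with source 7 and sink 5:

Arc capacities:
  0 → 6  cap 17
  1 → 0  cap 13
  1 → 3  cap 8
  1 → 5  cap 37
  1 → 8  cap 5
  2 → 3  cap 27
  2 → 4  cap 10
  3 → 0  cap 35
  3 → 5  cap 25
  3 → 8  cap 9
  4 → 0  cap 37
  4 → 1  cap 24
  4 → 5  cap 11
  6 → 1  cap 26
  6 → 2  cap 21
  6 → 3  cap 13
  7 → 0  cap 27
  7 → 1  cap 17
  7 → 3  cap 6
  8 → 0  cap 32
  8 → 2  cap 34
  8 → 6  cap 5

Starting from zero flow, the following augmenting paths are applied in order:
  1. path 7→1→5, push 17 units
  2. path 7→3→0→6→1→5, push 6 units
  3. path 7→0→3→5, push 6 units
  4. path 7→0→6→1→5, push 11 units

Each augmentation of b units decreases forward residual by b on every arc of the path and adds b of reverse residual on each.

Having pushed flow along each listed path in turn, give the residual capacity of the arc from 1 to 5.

after path 1 (7→1→5, push 17): res(1,5)=20
after path 2 (7→3→0→6→1→5, push 6): res(1,5)=14
after path 3 (7→0→3→5, push 6): res(1,5)=14
after path 4 (7→0→6→1→5, push 11): res(1,5)=3

Residual capacity of (1,5): 3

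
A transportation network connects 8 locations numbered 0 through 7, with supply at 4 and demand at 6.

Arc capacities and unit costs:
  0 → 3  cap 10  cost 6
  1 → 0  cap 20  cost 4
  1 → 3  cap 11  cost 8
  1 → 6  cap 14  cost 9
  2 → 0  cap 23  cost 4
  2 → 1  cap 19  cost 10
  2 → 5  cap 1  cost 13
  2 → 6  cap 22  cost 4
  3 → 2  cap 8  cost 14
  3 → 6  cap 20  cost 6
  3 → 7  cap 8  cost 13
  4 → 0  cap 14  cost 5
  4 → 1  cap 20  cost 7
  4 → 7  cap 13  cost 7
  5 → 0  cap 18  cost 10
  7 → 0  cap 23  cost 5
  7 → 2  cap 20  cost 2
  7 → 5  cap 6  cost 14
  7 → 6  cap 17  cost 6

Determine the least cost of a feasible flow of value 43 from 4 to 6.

shortest-cost path #1: 4→7→6 push 13 @ unit cost 13 (adds 169)
shortest-cost path #2: 4→1→6 push 14 @ unit cost 16 (adds 224)
shortest-cost path #3: 4→0→3→6 push 10 @ unit cost 17 (adds 170)
shortest-cost path #4: 4→1→3→6 push 6 @ unit cost 21 (adds 126)
total cost = 689

Minimum cost for 43 units: 689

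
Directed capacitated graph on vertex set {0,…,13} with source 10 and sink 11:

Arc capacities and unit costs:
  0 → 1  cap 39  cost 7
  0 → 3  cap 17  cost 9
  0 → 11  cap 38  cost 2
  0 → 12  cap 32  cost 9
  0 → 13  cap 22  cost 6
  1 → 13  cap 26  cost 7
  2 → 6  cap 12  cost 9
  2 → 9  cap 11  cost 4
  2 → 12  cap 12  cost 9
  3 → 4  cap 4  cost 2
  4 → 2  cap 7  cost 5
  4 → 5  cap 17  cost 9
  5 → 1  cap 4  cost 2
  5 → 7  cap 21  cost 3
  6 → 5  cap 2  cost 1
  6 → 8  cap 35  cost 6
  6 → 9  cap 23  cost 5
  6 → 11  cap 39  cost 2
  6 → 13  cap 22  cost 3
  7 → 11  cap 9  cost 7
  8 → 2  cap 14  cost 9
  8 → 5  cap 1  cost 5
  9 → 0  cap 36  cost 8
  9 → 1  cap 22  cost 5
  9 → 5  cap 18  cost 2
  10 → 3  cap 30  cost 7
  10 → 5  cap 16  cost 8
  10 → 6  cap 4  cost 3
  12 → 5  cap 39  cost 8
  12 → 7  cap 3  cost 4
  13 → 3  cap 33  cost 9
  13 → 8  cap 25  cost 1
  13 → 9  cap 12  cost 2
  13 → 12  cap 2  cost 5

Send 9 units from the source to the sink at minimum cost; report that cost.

shortest-cost path #1: 10→6→11 push 4 @ unit cost 5 (adds 20)
shortest-cost path #2: 10→5→7→11 push 5 @ unit cost 18 (adds 90)
total cost = 110

Minimum cost for 9 units: 110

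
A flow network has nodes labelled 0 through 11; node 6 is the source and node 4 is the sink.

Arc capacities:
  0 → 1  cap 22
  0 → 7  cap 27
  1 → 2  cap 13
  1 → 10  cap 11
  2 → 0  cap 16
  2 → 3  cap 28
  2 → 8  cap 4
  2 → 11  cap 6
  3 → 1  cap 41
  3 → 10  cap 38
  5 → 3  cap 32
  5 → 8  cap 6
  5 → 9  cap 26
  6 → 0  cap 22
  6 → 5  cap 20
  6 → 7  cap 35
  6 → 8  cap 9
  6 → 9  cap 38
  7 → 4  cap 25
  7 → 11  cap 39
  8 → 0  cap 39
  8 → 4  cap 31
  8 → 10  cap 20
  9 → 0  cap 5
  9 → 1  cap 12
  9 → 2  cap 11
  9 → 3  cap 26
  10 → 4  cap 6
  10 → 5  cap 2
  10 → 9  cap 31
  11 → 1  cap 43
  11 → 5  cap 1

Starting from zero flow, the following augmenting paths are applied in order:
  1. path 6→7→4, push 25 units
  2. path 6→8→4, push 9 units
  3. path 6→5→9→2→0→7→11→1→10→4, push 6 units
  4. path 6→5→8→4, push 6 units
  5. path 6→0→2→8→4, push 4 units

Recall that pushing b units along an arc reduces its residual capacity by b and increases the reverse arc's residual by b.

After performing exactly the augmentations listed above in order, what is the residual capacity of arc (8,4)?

after path 1 (6→7→4, push 25): res(8,4)=31
after path 2 (6→8→4, push 9): res(8,4)=22
after path 3 (6→5→9→2→0→7→11→1→10→4, push 6): res(8,4)=22
after path 4 (6→5→8→4, push 6): res(8,4)=16
after path 5 (6→0→2→8→4, push 4): res(8,4)=12

Residual capacity of (8,4): 12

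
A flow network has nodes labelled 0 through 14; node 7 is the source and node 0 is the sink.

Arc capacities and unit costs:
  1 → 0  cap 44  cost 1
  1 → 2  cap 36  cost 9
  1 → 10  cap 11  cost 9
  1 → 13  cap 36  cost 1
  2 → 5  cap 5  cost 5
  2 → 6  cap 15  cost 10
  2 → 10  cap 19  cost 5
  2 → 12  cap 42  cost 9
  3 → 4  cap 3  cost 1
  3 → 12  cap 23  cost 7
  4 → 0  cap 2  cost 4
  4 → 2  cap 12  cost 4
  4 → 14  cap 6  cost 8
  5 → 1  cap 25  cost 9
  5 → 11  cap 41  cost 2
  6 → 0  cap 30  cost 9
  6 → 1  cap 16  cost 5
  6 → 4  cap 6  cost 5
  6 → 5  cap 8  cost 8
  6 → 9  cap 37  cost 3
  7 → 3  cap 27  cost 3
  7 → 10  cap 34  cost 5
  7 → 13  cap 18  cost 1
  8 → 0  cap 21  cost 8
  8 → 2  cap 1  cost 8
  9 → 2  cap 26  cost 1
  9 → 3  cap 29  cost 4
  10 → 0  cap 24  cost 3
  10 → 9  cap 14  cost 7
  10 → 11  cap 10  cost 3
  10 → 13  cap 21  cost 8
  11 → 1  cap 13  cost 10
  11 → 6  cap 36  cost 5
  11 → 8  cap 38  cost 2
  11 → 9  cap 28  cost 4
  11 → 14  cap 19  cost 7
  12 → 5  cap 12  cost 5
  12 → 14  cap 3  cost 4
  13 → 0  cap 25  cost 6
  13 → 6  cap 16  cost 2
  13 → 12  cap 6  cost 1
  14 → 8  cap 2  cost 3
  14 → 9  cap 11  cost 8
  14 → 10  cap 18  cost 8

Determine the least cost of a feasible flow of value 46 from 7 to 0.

shortest-cost path #1: 7→13→0 push 18 @ unit cost 7 (adds 126)
shortest-cost path #2: 7→10→0 push 24 @ unit cost 8 (adds 192)
shortest-cost path #3: 7→3→4→0 push 2 @ unit cost 8 (adds 16)
shortest-cost path #4: 7→10→11→8→0 push 2 @ unit cost 18 (adds 36)
total cost = 370

Minimum cost for 46 units: 370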